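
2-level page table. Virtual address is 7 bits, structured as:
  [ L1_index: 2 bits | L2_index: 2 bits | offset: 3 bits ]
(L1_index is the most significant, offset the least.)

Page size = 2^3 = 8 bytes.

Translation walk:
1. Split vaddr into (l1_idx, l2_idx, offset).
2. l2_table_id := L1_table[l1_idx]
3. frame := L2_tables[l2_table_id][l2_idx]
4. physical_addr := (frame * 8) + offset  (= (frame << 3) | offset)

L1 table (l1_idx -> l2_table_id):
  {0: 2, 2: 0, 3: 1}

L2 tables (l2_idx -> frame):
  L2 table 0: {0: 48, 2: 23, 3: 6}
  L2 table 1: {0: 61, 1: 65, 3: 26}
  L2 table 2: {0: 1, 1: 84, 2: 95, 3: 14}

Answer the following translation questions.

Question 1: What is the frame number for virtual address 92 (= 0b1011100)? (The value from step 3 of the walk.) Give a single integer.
vaddr = 92: l1_idx=2, l2_idx=3
L1[2] = 0; L2[0][3] = 6

Answer: 6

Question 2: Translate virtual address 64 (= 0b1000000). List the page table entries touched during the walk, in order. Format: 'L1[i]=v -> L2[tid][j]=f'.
vaddr = 64 = 0b1000000
Split: l1_idx=2, l2_idx=0, offset=0

Answer: L1[2]=0 -> L2[0][0]=48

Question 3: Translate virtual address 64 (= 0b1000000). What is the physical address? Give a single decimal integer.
Answer: 384

Derivation:
vaddr = 64 = 0b1000000
Split: l1_idx=2, l2_idx=0, offset=0
L1[2] = 0
L2[0][0] = 48
paddr = 48 * 8 + 0 = 384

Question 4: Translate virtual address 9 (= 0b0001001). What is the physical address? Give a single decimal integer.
vaddr = 9 = 0b0001001
Split: l1_idx=0, l2_idx=1, offset=1
L1[0] = 2
L2[2][1] = 84
paddr = 84 * 8 + 1 = 673

Answer: 673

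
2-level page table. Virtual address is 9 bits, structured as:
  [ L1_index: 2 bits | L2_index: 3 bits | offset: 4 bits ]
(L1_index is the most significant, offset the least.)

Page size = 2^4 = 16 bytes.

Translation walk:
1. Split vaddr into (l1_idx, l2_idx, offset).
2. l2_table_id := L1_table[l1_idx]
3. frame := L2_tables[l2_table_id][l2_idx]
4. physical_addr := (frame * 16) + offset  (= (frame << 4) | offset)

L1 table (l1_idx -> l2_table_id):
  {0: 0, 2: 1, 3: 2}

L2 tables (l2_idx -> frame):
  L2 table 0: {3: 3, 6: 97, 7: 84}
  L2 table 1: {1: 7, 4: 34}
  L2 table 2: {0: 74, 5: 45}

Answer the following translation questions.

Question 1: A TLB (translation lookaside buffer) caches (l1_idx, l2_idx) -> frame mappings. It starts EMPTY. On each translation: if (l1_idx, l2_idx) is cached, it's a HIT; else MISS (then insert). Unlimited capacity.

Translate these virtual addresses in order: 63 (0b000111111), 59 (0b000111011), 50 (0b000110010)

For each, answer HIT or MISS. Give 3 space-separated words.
Answer: MISS HIT HIT

Derivation:
vaddr=63: (0,3) not in TLB -> MISS, insert
vaddr=59: (0,3) in TLB -> HIT
vaddr=50: (0,3) in TLB -> HIT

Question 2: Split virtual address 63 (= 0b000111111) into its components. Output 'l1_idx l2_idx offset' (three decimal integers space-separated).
vaddr = 63 = 0b000111111
  top 2 bits -> l1_idx = 0
  next 3 bits -> l2_idx = 3
  bottom 4 bits -> offset = 15

Answer: 0 3 15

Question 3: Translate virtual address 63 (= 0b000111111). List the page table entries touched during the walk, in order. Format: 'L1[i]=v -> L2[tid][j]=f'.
Answer: L1[0]=0 -> L2[0][3]=3

Derivation:
vaddr = 63 = 0b000111111
Split: l1_idx=0, l2_idx=3, offset=15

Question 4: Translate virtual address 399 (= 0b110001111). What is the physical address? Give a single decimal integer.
Answer: 1199

Derivation:
vaddr = 399 = 0b110001111
Split: l1_idx=3, l2_idx=0, offset=15
L1[3] = 2
L2[2][0] = 74
paddr = 74 * 16 + 15 = 1199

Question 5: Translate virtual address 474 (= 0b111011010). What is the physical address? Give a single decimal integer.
Answer: 730

Derivation:
vaddr = 474 = 0b111011010
Split: l1_idx=3, l2_idx=5, offset=10
L1[3] = 2
L2[2][5] = 45
paddr = 45 * 16 + 10 = 730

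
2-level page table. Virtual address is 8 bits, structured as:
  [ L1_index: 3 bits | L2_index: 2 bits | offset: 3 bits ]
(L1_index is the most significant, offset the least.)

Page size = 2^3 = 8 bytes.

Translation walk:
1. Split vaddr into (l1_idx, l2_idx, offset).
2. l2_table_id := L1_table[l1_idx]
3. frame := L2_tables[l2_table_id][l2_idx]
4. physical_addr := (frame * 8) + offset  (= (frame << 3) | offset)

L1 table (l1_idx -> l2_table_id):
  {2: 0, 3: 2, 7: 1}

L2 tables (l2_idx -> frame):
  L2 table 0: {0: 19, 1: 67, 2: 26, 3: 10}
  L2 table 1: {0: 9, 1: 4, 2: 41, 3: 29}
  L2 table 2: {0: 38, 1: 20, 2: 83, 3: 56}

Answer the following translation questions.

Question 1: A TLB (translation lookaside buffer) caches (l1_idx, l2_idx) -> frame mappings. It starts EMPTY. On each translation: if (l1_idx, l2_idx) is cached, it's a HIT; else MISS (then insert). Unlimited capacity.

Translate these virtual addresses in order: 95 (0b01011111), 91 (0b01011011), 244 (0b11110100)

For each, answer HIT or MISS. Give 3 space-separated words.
vaddr=95: (2,3) not in TLB -> MISS, insert
vaddr=91: (2,3) in TLB -> HIT
vaddr=244: (7,2) not in TLB -> MISS, insert

Answer: MISS HIT MISS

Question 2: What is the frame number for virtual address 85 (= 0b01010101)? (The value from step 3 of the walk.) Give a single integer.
Answer: 26

Derivation:
vaddr = 85: l1_idx=2, l2_idx=2
L1[2] = 0; L2[0][2] = 26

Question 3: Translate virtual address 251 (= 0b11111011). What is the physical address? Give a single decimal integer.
Answer: 235

Derivation:
vaddr = 251 = 0b11111011
Split: l1_idx=7, l2_idx=3, offset=3
L1[7] = 1
L2[1][3] = 29
paddr = 29 * 8 + 3 = 235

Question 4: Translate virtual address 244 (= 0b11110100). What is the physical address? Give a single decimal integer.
vaddr = 244 = 0b11110100
Split: l1_idx=7, l2_idx=2, offset=4
L1[7] = 1
L2[1][2] = 41
paddr = 41 * 8 + 4 = 332

Answer: 332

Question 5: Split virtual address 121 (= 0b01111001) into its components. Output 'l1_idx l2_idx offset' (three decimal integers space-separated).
vaddr = 121 = 0b01111001
  top 3 bits -> l1_idx = 3
  next 2 bits -> l2_idx = 3
  bottom 3 bits -> offset = 1

Answer: 3 3 1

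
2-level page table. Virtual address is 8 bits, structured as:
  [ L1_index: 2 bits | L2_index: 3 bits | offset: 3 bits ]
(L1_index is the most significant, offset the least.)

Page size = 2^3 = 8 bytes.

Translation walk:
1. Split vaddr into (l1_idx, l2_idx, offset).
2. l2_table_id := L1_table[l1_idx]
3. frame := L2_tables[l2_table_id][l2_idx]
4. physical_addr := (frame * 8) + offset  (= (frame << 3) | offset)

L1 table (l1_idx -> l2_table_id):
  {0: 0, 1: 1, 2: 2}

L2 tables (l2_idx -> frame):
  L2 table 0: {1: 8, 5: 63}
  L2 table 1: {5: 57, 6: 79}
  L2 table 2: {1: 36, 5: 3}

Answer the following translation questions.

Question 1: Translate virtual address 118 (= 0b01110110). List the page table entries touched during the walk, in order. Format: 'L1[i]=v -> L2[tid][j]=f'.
vaddr = 118 = 0b01110110
Split: l1_idx=1, l2_idx=6, offset=6

Answer: L1[1]=1 -> L2[1][6]=79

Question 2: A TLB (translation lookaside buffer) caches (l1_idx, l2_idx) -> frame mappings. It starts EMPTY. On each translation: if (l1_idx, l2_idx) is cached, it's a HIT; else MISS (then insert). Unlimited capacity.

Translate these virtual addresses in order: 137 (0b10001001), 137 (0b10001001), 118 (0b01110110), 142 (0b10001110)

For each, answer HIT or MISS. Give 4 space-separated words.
Answer: MISS HIT MISS HIT

Derivation:
vaddr=137: (2,1) not in TLB -> MISS, insert
vaddr=137: (2,1) in TLB -> HIT
vaddr=118: (1,6) not in TLB -> MISS, insert
vaddr=142: (2,1) in TLB -> HIT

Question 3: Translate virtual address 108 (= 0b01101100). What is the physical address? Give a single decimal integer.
Answer: 460

Derivation:
vaddr = 108 = 0b01101100
Split: l1_idx=1, l2_idx=5, offset=4
L1[1] = 1
L2[1][5] = 57
paddr = 57 * 8 + 4 = 460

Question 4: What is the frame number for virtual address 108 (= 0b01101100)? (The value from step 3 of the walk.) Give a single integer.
Answer: 57

Derivation:
vaddr = 108: l1_idx=1, l2_idx=5
L1[1] = 1; L2[1][5] = 57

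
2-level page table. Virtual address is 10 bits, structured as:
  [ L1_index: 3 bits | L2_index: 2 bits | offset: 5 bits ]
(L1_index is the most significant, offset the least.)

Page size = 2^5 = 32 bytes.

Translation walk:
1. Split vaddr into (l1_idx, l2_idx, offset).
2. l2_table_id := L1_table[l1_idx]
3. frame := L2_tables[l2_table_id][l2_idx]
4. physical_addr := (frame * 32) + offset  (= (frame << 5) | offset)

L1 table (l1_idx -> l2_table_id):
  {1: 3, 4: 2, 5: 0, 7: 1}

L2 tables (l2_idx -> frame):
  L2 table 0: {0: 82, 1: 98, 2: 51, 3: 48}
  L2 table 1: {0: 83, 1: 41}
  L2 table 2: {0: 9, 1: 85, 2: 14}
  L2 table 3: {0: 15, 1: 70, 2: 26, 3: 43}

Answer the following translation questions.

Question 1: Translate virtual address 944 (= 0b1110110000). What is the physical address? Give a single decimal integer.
Answer: 1328

Derivation:
vaddr = 944 = 0b1110110000
Split: l1_idx=7, l2_idx=1, offset=16
L1[7] = 1
L2[1][1] = 41
paddr = 41 * 32 + 16 = 1328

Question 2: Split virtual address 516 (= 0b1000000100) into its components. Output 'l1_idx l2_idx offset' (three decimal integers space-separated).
Answer: 4 0 4

Derivation:
vaddr = 516 = 0b1000000100
  top 3 bits -> l1_idx = 4
  next 2 bits -> l2_idx = 0
  bottom 5 bits -> offset = 4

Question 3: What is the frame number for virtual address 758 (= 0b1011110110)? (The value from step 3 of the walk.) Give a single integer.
Answer: 48

Derivation:
vaddr = 758: l1_idx=5, l2_idx=3
L1[5] = 0; L2[0][3] = 48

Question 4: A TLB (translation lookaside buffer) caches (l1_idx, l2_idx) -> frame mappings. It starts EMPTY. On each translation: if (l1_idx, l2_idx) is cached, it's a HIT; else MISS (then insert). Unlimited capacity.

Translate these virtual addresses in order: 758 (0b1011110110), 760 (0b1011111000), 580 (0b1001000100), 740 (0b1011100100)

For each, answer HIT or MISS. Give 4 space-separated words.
vaddr=758: (5,3) not in TLB -> MISS, insert
vaddr=760: (5,3) in TLB -> HIT
vaddr=580: (4,2) not in TLB -> MISS, insert
vaddr=740: (5,3) in TLB -> HIT

Answer: MISS HIT MISS HIT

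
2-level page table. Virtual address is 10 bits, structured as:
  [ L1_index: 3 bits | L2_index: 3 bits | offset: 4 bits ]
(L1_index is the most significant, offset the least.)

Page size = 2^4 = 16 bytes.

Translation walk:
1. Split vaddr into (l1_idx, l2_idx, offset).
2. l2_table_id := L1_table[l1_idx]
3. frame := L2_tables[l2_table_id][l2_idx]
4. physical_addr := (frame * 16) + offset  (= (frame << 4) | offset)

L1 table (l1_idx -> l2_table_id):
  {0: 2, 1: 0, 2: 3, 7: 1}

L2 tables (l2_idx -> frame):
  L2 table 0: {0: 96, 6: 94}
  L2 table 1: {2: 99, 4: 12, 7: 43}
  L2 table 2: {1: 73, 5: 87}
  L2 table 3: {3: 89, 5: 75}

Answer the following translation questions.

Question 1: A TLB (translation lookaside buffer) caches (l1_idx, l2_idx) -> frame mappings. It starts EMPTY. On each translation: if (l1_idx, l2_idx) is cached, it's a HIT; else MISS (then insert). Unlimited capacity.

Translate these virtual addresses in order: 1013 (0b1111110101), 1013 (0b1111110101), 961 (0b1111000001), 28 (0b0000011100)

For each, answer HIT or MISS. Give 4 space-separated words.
Answer: MISS HIT MISS MISS

Derivation:
vaddr=1013: (7,7) not in TLB -> MISS, insert
vaddr=1013: (7,7) in TLB -> HIT
vaddr=961: (7,4) not in TLB -> MISS, insert
vaddr=28: (0,1) not in TLB -> MISS, insert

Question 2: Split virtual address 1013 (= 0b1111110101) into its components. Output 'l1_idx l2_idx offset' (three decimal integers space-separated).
Answer: 7 7 5

Derivation:
vaddr = 1013 = 0b1111110101
  top 3 bits -> l1_idx = 7
  next 3 bits -> l2_idx = 7
  bottom 4 bits -> offset = 5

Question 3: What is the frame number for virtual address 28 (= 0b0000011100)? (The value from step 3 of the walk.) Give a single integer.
Answer: 73

Derivation:
vaddr = 28: l1_idx=0, l2_idx=1
L1[0] = 2; L2[2][1] = 73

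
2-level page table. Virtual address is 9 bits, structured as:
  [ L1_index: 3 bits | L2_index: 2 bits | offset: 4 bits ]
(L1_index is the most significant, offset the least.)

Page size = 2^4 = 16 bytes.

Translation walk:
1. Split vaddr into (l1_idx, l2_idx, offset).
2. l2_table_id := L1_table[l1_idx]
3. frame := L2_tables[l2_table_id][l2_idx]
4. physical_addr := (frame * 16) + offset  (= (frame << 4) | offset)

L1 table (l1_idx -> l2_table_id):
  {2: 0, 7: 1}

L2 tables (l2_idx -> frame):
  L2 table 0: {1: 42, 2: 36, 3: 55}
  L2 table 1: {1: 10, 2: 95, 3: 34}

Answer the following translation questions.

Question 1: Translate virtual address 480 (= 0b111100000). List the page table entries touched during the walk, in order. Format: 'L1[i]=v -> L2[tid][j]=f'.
vaddr = 480 = 0b111100000
Split: l1_idx=7, l2_idx=2, offset=0

Answer: L1[7]=1 -> L2[1][2]=95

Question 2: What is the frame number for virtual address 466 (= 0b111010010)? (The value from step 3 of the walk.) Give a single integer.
vaddr = 466: l1_idx=7, l2_idx=1
L1[7] = 1; L2[1][1] = 10

Answer: 10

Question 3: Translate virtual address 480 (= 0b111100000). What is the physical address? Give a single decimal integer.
vaddr = 480 = 0b111100000
Split: l1_idx=7, l2_idx=2, offset=0
L1[7] = 1
L2[1][2] = 95
paddr = 95 * 16 + 0 = 1520

Answer: 1520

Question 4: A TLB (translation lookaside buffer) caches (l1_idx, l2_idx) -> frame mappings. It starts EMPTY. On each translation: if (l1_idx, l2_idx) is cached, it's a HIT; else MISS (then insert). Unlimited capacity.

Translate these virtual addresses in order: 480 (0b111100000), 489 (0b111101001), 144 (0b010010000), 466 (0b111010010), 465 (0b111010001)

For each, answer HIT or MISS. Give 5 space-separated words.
vaddr=480: (7,2) not in TLB -> MISS, insert
vaddr=489: (7,2) in TLB -> HIT
vaddr=144: (2,1) not in TLB -> MISS, insert
vaddr=466: (7,1) not in TLB -> MISS, insert
vaddr=465: (7,1) in TLB -> HIT

Answer: MISS HIT MISS MISS HIT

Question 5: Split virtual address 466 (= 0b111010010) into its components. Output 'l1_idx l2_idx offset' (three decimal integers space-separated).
Answer: 7 1 2

Derivation:
vaddr = 466 = 0b111010010
  top 3 bits -> l1_idx = 7
  next 2 bits -> l2_idx = 1
  bottom 4 bits -> offset = 2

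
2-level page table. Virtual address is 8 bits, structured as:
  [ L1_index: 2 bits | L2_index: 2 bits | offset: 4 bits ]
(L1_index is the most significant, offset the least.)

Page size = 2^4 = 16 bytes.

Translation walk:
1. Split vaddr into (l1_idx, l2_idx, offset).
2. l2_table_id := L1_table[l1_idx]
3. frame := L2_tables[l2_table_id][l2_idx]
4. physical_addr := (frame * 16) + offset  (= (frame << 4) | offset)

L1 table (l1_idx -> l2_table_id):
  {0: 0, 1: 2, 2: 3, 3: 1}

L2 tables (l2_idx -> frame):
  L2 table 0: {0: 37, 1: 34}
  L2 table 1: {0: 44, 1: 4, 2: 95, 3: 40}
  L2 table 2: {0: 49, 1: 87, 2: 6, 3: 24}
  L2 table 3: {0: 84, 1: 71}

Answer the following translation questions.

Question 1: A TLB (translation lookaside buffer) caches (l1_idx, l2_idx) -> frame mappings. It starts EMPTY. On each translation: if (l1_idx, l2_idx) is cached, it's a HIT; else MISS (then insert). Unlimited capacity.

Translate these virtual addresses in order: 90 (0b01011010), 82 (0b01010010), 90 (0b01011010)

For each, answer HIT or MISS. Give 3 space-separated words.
Answer: MISS HIT HIT

Derivation:
vaddr=90: (1,1) not in TLB -> MISS, insert
vaddr=82: (1,1) in TLB -> HIT
vaddr=90: (1,1) in TLB -> HIT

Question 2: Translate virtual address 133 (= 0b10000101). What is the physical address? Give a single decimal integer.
Answer: 1349

Derivation:
vaddr = 133 = 0b10000101
Split: l1_idx=2, l2_idx=0, offset=5
L1[2] = 3
L2[3][0] = 84
paddr = 84 * 16 + 5 = 1349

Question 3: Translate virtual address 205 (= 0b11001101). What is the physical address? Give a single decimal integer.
vaddr = 205 = 0b11001101
Split: l1_idx=3, l2_idx=0, offset=13
L1[3] = 1
L2[1][0] = 44
paddr = 44 * 16 + 13 = 717

Answer: 717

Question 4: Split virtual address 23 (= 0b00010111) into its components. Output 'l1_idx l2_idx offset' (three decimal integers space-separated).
Answer: 0 1 7

Derivation:
vaddr = 23 = 0b00010111
  top 2 bits -> l1_idx = 0
  next 2 bits -> l2_idx = 1
  bottom 4 bits -> offset = 7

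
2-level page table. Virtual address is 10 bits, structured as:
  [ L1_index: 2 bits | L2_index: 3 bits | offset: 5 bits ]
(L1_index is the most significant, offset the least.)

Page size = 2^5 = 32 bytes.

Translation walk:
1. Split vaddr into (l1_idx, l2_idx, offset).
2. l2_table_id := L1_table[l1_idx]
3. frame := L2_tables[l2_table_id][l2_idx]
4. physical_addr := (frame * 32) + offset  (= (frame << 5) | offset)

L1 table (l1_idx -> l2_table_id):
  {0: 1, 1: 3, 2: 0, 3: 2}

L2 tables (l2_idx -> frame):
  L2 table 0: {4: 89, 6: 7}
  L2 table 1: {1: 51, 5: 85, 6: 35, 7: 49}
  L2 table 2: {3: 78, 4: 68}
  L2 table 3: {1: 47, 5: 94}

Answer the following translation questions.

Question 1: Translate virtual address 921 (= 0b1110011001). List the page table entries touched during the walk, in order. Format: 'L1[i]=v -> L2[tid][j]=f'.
vaddr = 921 = 0b1110011001
Split: l1_idx=3, l2_idx=4, offset=25

Answer: L1[3]=2 -> L2[2][4]=68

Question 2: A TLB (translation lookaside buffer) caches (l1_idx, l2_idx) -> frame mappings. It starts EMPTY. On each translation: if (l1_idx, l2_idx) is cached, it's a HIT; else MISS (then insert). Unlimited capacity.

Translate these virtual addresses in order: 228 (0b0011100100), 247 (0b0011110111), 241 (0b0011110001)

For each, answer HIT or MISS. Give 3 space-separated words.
vaddr=228: (0,7) not in TLB -> MISS, insert
vaddr=247: (0,7) in TLB -> HIT
vaddr=241: (0,7) in TLB -> HIT

Answer: MISS HIT HIT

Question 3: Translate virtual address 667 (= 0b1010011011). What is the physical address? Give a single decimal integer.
Answer: 2875

Derivation:
vaddr = 667 = 0b1010011011
Split: l1_idx=2, l2_idx=4, offset=27
L1[2] = 0
L2[0][4] = 89
paddr = 89 * 32 + 27 = 2875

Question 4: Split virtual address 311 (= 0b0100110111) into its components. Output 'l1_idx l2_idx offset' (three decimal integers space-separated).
vaddr = 311 = 0b0100110111
  top 2 bits -> l1_idx = 1
  next 3 bits -> l2_idx = 1
  bottom 5 bits -> offset = 23

Answer: 1 1 23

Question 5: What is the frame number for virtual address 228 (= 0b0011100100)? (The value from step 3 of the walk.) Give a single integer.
vaddr = 228: l1_idx=0, l2_idx=7
L1[0] = 1; L2[1][7] = 49

Answer: 49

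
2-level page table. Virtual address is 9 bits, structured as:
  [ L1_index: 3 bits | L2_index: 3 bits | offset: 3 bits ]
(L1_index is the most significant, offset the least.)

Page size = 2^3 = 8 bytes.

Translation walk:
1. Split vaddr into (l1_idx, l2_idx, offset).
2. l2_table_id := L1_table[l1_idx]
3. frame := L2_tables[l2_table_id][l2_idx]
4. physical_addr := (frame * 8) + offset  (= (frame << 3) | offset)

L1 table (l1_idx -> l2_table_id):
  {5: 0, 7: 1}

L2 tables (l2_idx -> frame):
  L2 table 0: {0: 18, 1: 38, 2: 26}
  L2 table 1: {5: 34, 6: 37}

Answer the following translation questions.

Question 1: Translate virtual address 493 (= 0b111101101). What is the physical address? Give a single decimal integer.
vaddr = 493 = 0b111101101
Split: l1_idx=7, l2_idx=5, offset=5
L1[7] = 1
L2[1][5] = 34
paddr = 34 * 8 + 5 = 277

Answer: 277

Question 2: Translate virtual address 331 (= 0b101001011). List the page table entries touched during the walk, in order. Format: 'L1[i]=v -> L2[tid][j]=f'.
Answer: L1[5]=0 -> L2[0][1]=38

Derivation:
vaddr = 331 = 0b101001011
Split: l1_idx=5, l2_idx=1, offset=3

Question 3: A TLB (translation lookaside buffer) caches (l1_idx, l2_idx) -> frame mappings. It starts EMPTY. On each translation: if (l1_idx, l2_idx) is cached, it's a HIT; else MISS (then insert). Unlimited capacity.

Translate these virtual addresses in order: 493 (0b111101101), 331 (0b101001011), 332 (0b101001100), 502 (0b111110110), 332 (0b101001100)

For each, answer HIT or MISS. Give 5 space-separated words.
Answer: MISS MISS HIT MISS HIT

Derivation:
vaddr=493: (7,5) not in TLB -> MISS, insert
vaddr=331: (5,1) not in TLB -> MISS, insert
vaddr=332: (5,1) in TLB -> HIT
vaddr=502: (7,6) not in TLB -> MISS, insert
vaddr=332: (5,1) in TLB -> HIT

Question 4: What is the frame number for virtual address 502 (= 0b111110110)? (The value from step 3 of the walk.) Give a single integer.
vaddr = 502: l1_idx=7, l2_idx=6
L1[7] = 1; L2[1][6] = 37

Answer: 37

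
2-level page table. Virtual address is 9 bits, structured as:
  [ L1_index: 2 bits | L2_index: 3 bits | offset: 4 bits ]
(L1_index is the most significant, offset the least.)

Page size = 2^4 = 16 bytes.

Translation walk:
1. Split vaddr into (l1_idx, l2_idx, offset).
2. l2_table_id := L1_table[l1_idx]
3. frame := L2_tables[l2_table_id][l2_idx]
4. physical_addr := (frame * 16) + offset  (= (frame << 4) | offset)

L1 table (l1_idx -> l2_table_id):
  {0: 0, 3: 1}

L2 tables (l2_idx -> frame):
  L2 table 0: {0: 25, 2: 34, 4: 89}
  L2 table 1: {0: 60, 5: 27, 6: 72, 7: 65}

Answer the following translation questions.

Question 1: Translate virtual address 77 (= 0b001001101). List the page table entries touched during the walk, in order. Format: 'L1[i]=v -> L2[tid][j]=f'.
Answer: L1[0]=0 -> L2[0][4]=89

Derivation:
vaddr = 77 = 0b001001101
Split: l1_idx=0, l2_idx=4, offset=13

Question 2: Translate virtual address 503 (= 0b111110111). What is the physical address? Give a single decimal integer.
vaddr = 503 = 0b111110111
Split: l1_idx=3, l2_idx=7, offset=7
L1[3] = 1
L2[1][7] = 65
paddr = 65 * 16 + 7 = 1047

Answer: 1047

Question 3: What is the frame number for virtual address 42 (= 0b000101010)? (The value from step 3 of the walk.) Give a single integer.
Answer: 34

Derivation:
vaddr = 42: l1_idx=0, l2_idx=2
L1[0] = 0; L2[0][2] = 34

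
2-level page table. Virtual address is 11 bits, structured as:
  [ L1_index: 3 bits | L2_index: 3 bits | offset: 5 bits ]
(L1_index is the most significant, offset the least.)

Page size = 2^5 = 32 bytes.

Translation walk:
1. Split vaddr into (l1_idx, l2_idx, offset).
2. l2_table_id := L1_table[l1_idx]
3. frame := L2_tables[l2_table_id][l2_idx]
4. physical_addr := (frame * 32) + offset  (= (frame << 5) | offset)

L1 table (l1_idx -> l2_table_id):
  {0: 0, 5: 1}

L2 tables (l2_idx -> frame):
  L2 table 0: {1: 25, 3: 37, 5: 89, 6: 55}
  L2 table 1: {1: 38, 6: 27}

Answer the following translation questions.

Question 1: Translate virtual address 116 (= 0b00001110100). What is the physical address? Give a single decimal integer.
Answer: 1204

Derivation:
vaddr = 116 = 0b00001110100
Split: l1_idx=0, l2_idx=3, offset=20
L1[0] = 0
L2[0][3] = 37
paddr = 37 * 32 + 20 = 1204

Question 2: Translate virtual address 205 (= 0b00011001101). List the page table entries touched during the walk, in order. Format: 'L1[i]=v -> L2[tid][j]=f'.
vaddr = 205 = 0b00011001101
Split: l1_idx=0, l2_idx=6, offset=13

Answer: L1[0]=0 -> L2[0][6]=55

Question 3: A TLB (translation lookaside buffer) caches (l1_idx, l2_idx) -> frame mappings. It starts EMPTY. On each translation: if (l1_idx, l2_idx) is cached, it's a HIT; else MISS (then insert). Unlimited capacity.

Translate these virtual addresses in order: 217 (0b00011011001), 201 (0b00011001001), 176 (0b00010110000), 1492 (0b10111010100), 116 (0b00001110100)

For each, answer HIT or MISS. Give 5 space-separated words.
vaddr=217: (0,6) not in TLB -> MISS, insert
vaddr=201: (0,6) in TLB -> HIT
vaddr=176: (0,5) not in TLB -> MISS, insert
vaddr=1492: (5,6) not in TLB -> MISS, insert
vaddr=116: (0,3) not in TLB -> MISS, insert

Answer: MISS HIT MISS MISS MISS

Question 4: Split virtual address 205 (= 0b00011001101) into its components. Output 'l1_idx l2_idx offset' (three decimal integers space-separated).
Answer: 0 6 13

Derivation:
vaddr = 205 = 0b00011001101
  top 3 bits -> l1_idx = 0
  next 3 bits -> l2_idx = 6
  bottom 5 bits -> offset = 13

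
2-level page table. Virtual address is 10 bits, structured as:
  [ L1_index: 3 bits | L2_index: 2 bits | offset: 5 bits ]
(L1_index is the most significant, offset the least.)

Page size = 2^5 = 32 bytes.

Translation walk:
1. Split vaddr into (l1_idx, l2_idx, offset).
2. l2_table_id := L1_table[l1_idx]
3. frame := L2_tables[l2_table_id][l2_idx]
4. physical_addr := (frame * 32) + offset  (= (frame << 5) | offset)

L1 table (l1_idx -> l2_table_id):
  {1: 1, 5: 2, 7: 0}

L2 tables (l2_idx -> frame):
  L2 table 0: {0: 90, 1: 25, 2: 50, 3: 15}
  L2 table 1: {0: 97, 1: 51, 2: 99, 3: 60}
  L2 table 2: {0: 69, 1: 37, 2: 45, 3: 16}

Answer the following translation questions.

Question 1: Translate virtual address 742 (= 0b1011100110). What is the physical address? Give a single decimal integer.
vaddr = 742 = 0b1011100110
Split: l1_idx=5, l2_idx=3, offset=6
L1[5] = 2
L2[2][3] = 16
paddr = 16 * 32 + 6 = 518

Answer: 518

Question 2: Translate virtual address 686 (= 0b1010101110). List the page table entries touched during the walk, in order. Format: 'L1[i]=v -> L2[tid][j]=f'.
vaddr = 686 = 0b1010101110
Split: l1_idx=5, l2_idx=1, offset=14

Answer: L1[5]=2 -> L2[2][1]=37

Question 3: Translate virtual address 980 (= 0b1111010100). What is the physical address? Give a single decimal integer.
Answer: 1620

Derivation:
vaddr = 980 = 0b1111010100
Split: l1_idx=7, l2_idx=2, offset=20
L1[7] = 0
L2[0][2] = 50
paddr = 50 * 32 + 20 = 1620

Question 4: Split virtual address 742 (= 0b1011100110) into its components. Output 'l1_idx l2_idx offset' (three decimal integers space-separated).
Answer: 5 3 6

Derivation:
vaddr = 742 = 0b1011100110
  top 3 bits -> l1_idx = 5
  next 2 bits -> l2_idx = 3
  bottom 5 bits -> offset = 6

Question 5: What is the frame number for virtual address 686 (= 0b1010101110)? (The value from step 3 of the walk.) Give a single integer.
Answer: 37

Derivation:
vaddr = 686: l1_idx=5, l2_idx=1
L1[5] = 2; L2[2][1] = 37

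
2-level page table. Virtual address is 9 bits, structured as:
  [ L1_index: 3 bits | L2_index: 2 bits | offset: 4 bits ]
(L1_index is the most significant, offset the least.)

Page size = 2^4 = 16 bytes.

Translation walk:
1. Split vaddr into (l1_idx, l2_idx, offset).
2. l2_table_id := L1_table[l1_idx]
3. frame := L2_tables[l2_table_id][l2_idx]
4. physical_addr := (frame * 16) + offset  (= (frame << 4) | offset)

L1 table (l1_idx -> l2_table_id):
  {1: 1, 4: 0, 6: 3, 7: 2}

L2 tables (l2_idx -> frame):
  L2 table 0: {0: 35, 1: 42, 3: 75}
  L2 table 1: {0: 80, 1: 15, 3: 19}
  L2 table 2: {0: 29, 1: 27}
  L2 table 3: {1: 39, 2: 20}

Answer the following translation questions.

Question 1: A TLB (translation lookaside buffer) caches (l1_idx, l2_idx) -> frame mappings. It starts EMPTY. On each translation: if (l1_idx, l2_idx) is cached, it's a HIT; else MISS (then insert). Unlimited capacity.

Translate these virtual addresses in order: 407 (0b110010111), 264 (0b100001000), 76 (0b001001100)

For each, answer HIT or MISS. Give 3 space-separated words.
Answer: MISS MISS MISS

Derivation:
vaddr=407: (6,1) not in TLB -> MISS, insert
vaddr=264: (4,0) not in TLB -> MISS, insert
vaddr=76: (1,0) not in TLB -> MISS, insert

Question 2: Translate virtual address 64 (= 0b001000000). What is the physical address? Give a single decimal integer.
Answer: 1280

Derivation:
vaddr = 64 = 0b001000000
Split: l1_idx=1, l2_idx=0, offset=0
L1[1] = 1
L2[1][0] = 80
paddr = 80 * 16 + 0 = 1280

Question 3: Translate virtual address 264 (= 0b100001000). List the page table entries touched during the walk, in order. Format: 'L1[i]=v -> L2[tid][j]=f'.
vaddr = 264 = 0b100001000
Split: l1_idx=4, l2_idx=0, offset=8

Answer: L1[4]=0 -> L2[0][0]=35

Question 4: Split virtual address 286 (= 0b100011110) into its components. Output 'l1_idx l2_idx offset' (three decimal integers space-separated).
Answer: 4 1 14

Derivation:
vaddr = 286 = 0b100011110
  top 3 bits -> l1_idx = 4
  next 2 bits -> l2_idx = 1
  bottom 4 bits -> offset = 14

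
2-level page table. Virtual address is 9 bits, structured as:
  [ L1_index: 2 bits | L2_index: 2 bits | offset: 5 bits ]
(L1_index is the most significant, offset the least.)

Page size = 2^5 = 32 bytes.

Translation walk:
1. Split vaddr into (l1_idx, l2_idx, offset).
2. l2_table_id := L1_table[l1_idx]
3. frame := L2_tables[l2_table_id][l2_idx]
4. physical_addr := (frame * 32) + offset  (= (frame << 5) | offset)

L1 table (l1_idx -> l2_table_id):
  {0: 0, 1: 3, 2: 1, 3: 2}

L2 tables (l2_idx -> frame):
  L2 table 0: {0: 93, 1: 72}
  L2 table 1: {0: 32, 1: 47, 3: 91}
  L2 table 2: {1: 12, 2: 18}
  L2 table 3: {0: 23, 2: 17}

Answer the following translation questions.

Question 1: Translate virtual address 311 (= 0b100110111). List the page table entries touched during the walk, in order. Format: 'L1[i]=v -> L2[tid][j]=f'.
Answer: L1[2]=1 -> L2[1][1]=47

Derivation:
vaddr = 311 = 0b100110111
Split: l1_idx=2, l2_idx=1, offset=23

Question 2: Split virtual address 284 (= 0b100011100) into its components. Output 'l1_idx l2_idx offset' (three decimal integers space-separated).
vaddr = 284 = 0b100011100
  top 2 bits -> l1_idx = 2
  next 2 bits -> l2_idx = 0
  bottom 5 bits -> offset = 28

Answer: 2 0 28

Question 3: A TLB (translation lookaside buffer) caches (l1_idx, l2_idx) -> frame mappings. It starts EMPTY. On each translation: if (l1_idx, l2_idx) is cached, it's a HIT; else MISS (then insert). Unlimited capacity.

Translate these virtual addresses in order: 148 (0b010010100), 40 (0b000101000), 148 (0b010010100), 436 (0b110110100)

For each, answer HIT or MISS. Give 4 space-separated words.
vaddr=148: (1,0) not in TLB -> MISS, insert
vaddr=40: (0,1) not in TLB -> MISS, insert
vaddr=148: (1,0) in TLB -> HIT
vaddr=436: (3,1) not in TLB -> MISS, insert

Answer: MISS MISS HIT MISS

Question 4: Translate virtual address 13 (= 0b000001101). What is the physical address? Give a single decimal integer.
vaddr = 13 = 0b000001101
Split: l1_idx=0, l2_idx=0, offset=13
L1[0] = 0
L2[0][0] = 93
paddr = 93 * 32 + 13 = 2989

Answer: 2989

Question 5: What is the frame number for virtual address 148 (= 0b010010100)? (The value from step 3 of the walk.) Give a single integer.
vaddr = 148: l1_idx=1, l2_idx=0
L1[1] = 3; L2[3][0] = 23

Answer: 23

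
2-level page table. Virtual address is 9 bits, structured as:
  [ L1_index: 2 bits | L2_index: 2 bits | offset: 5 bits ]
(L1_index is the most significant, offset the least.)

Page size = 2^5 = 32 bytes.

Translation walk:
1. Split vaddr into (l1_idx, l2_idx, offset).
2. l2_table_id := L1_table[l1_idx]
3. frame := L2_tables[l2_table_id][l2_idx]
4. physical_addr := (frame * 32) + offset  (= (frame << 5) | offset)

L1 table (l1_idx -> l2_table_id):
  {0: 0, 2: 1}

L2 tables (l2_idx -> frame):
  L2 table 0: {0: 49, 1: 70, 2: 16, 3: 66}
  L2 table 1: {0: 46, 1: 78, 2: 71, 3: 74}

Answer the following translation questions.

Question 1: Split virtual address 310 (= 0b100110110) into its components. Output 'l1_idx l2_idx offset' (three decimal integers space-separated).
Answer: 2 1 22

Derivation:
vaddr = 310 = 0b100110110
  top 2 bits -> l1_idx = 2
  next 2 bits -> l2_idx = 1
  bottom 5 bits -> offset = 22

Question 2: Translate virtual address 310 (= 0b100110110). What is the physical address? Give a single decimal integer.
vaddr = 310 = 0b100110110
Split: l1_idx=2, l2_idx=1, offset=22
L1[2] = 1
L2[1][1] = 78
paddr = 78 * 32 + 22 = 2518

Answer: 2518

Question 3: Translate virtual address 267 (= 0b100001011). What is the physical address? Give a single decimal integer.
Answer: 1483

Derivation:
vaddr = 267 = 0b100001011
Split: l1_idx=2, l2_idx=0, offset=11
L1[2] = 1
L2[1][0] = 46
paddr = 46 * 32 + 11 = 1483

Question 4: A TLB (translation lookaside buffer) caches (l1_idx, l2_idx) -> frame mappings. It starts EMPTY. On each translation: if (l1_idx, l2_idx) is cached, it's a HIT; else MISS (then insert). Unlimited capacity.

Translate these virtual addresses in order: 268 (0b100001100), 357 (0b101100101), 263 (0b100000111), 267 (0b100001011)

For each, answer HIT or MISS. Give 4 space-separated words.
vaddr=268: (2,0) not in TLB -> MISS, insert
vaddr=357: (2,3) not in TLB -> MISS, insert
vaddr=263: (2,0) in TLB -> HIT
vaddr=267: (2,0) in TLB -> HIT

Answer: MISS MISS HIT HIT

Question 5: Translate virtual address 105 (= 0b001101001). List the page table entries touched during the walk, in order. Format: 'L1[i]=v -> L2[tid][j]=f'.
vaddr = 105 = 0b001101001
Split: l1_idx=0, l2_idx=3, offset=9

Answer: L1[0]=0 -> L2[0][3]=66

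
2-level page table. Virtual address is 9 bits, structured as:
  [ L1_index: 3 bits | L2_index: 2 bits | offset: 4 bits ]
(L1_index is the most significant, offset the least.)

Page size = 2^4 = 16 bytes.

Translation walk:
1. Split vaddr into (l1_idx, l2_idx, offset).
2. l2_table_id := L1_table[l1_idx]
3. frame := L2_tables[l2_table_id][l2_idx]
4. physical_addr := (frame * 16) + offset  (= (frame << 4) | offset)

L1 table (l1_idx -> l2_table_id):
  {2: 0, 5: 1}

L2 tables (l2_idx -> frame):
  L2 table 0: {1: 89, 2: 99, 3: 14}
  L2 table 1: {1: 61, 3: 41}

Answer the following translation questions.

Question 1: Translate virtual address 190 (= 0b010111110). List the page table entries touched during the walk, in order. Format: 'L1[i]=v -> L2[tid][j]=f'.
vaddr = 190 = 0b010111110
Split: l1_idx=2, l2_idx=3, offset=14

Answer: L1[2]=0 -> L2[0][3]=14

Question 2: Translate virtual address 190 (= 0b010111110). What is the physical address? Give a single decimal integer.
vaddr = 190 = 0b010111110
Split: l1_idx=2, l2_idx=3, offset=14
L1[2] = 0
L2[0][3] = 14
paddr = 14 * 16 + 14 = 238

Answer: 238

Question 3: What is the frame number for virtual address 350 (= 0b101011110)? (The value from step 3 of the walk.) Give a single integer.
Answer: 61

Derivation:
vaddr = 350: l1_idx=5, l2_idx=1
L1[5] = 1; L2[1][1] = 61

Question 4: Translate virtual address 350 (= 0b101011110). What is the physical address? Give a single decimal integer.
vaddr = 350 = 0b101011110
Split: l1_idx=5, l2_idx=1, offset=14
L1[5] = 1
L2[1][1] = 61
paddr = 61 * 16 + 14 = 990

Answer: 990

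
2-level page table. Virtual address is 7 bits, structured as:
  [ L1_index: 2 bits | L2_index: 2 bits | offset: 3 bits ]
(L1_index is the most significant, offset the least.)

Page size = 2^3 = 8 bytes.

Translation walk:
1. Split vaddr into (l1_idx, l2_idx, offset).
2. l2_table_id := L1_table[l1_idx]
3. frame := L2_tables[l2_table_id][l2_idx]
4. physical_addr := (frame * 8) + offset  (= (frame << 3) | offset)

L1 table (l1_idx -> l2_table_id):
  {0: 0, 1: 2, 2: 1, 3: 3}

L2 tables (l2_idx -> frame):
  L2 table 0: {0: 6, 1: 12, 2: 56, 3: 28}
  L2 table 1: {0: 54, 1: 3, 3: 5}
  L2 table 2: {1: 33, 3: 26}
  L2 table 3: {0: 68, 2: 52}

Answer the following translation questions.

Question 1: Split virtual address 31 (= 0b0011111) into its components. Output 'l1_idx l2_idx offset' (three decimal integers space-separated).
Answer: 0 3 7

Derivation:
vaddr = 31 = 0b0011111
  top 2 bits -> l1_idx = 0
  next 2 bits -> l2_idx = 3
  bottom 3 bits -> offset = 7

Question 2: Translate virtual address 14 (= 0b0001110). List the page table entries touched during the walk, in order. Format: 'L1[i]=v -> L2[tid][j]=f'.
vaddr = 14 = 0b0001110
Split: l1_idx=0, l2_idx=1, offset=6

Answer: L1[0]=0 -> L2[0][1]=12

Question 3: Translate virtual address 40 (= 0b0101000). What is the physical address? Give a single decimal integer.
vaddr = 40 = 0b0101000
Split: l1_idx=1, l2_idx=1, offset=0
L1[1] = 2
L2[2][1] = 33
paddr = 33 * 8 + 0 = 264

Answer: 264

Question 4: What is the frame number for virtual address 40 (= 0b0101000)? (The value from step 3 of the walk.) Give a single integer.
Answer: 33

Derivation:
vaddr = 40: l1_idx=1, l2_idx=1
L1[1] = 2; L2[2][1] = 33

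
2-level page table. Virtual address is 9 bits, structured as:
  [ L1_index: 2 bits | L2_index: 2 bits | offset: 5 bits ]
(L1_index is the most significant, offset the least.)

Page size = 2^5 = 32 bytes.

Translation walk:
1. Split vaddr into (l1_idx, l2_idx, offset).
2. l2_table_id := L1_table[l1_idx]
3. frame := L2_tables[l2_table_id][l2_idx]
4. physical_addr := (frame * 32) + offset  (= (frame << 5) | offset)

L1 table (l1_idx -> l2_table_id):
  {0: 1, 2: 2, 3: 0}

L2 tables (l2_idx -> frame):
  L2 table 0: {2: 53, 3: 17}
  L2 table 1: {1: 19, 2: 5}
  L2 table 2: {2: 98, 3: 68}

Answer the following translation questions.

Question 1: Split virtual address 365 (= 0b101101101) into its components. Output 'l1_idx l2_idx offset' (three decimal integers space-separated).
vaddr = 365 = 0b101101101
  top 2 bits -> l1_idx = 2
  next 2 bits -> l2_idx = 3
  bottom 5 bits -> offset = 13

Answer: 2 3 13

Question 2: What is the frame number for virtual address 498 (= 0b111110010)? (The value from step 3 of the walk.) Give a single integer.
vaddr = 498: l1_idx=3, l2_idx=3
L1[3] = 0; L2[0][3] = 17

Answer: 17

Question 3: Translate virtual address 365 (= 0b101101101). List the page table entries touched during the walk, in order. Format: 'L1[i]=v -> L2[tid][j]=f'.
Answer: L1[2]=2 -> L2[2][3]=68

Derivation:
vaddr = 365 = 0b101101101
Split: l1_idx=2, l2_idx=3, offset=13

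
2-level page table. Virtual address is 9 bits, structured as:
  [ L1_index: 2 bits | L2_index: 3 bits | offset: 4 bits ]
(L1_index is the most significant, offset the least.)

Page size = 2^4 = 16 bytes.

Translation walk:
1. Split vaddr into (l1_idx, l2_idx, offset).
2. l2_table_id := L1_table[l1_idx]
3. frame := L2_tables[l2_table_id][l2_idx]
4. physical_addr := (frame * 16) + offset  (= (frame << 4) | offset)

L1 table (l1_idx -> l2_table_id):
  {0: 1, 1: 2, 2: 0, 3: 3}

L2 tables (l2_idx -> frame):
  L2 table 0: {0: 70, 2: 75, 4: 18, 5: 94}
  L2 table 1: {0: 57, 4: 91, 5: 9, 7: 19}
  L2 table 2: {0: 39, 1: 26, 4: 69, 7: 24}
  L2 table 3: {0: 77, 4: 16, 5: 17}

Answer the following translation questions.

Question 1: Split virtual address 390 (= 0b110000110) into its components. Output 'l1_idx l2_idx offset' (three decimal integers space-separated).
Answer: 3 0 6

Derivation:
vaddr = 390 = 0b110000110
  top 2 bits -> l1_idx = 3
  next 3 bits -> l2_idx = 0
  bottom 4 bits -> offset = 6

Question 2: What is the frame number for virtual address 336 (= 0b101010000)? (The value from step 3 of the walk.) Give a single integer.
vaddr = 336: l1_idx=2, l2_idx=5
L1[2] = 0; L2[0][5] = 94

Answer: 94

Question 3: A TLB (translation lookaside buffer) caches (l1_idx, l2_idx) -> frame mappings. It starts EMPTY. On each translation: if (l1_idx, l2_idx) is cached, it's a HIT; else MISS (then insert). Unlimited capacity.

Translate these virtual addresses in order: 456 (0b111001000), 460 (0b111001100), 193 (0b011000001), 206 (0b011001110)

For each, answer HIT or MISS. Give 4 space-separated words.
Answer: MISS HIT MISS HIT

Derivation:
vaddr=456: (3,4) not in TLB -> MISS, insert
vaddr=460: (3,4) in TLB -> HIT
vaddr=193: (1,4) not in TLB -> MISS, insert
vaddr=206: (1,4) in TLB -> HIT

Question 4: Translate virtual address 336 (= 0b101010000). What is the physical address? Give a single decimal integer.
Answer: 1504

Derivation:
vaddr = 336 = 0b101010000
Split: l1_idx=2, l2_idx=5, offset=0
L1[2] = 0
L2[0][5] = 94
paddr = 94 * 16 + 0 = 1504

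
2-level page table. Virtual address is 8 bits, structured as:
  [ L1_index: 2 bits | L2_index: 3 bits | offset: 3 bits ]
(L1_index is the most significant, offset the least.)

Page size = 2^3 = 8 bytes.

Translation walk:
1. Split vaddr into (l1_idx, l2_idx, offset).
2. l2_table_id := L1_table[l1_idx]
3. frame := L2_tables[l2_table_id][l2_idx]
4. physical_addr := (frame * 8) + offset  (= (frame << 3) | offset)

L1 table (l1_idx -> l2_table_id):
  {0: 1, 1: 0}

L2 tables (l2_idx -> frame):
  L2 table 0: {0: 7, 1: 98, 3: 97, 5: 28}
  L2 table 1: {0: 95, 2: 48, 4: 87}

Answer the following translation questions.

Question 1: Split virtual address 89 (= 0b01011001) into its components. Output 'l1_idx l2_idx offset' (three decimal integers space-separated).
vaddr = 89 = 0b01011001
  top 2 bits -> l1_idx = 1
  next 3 bits -> l2_idx = 3
  bottom 3 bits -> offset = 1

Answer: 1 3 1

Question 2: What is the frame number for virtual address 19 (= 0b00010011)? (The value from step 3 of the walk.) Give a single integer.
vaddr = 19: l1_idx=0, l2_idx=2
L1[0] = 1; L2[1][2] = 48

Answer: 48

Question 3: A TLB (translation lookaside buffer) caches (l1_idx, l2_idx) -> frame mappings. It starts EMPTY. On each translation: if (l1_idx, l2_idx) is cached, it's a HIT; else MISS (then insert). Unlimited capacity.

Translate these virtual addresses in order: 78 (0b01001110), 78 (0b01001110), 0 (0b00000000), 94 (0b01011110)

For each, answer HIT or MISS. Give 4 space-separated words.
vaddr=78: (1,1) not in TLB -> MISS, insert
vaddr=78: (1,1) in TLB -> HIT
vaddr=0: (0,0) not in TLB -> MISS, insert
vaddr=94: (1,3) not in TLB -> MISS, insert

Answer: MISS HIT MISS MISS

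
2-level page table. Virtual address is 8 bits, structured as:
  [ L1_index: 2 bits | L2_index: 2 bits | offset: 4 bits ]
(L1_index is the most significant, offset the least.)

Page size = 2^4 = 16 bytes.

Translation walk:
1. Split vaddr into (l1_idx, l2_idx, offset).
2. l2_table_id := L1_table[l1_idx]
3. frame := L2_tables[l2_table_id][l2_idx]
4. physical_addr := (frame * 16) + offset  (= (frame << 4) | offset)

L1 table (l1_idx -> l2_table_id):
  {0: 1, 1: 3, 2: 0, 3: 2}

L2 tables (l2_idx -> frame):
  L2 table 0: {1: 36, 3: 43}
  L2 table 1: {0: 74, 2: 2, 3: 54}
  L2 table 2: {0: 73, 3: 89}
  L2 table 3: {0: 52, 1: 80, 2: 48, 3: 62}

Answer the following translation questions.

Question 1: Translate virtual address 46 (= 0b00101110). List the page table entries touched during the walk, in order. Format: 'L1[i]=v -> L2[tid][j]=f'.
Answer: L1[0]=1 -> L2[1][2]=2

Derivation:
vaddr = 46 = 0b00101110
Split: l1_idx=0, l2_idx=2, offset=14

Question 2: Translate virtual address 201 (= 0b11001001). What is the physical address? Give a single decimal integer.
Answer: 1177

Derivation:
vaddr = 201 = 0b11001001
Split: l1_idx=3, l2_idx=0, offset=9
L1[3] = 2
L2[2][0] = 73
paddr = 73 * 16 + 9 = 1177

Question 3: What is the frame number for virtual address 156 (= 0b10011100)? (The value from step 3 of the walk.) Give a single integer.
Answer: 36

Derivation:
vaddr = 156: l1_idx=2, l2_idx=1
L1[2] = 0; L2[0][1] = 36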